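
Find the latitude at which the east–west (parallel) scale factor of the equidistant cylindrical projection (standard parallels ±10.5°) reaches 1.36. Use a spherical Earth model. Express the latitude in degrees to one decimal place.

With standard parallel φ₀ = 10.5°, the equirectangular projection gives x = Rλ cos φ₀, y = Rφ, so h = 1 and k = cos 10.5° / cos φ.
k = cos φ₀ / cos φ = 1.36  ⇒  cos φ = cos 10.5° / 1.36 = 0.7230.
φ = arccos(0.7230) ≈ 43.7°.

43.7°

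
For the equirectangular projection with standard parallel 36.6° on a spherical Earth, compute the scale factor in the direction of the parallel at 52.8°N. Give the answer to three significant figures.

1.33

With standard parallel φ₀ = 36.6°, the equirectangular projection gives x = Rλ cos φ₀, y = Rφ, so h = 1 and k = cos 36.6° / cos φ.
k = cos 36.6° / cos 52.8° = 0.8028/0.6046 = 1.328.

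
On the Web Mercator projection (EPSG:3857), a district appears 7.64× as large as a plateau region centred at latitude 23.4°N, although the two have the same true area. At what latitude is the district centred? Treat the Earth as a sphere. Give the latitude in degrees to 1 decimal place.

70.6°

For equal true areas on Mercator, apparent areas scale as sec²φ, so the ratio is cos²φ₂ / cos²φ₁.
cos²φ₂ / cos²φ₁ = 7.64  ⇒  cos φ₁ = cos 23.4° / √7.64 = 0.9178/2.764 = 0.3320.
φ₁ = arccos(0.3320) ≈ 70.6°.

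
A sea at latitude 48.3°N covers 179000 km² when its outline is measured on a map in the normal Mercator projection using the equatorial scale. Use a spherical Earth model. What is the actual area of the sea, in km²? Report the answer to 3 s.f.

79200 km²

Mercator is conformal, so the point scale is isotropic: h = k = sec φ = 1/cos φ.
Areal scale = k² = sec²φ = 1/cos²(48.3°) = 1/0.6652² = 2.260.
True area = apparent / (areal scale) = 179000 / 2.260 ≈ 79200 km².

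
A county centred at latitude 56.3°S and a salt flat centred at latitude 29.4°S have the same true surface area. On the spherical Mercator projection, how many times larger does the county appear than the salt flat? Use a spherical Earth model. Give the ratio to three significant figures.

2.47

On Mercator, area is exaggerated by sec²φ = 1/cos²φ.
At 56.3°: sec²(56.3°) = 1/0.5548² = 3.248.
At 29.4°: sec²(29.4°) = 1/0.8712² = 1.317.
Ratio = 3.248/1.317 = cos²(29.4°)/cos²(56.3°) ≈ 2.47.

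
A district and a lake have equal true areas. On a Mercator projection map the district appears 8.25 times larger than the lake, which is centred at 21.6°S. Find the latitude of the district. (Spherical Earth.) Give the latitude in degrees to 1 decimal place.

Mercator areal scale is sec²φ, so apparent-area ratio = sec²φ₁ / sec²φ₂ = cos²φ₂ / cos²φ₁.
cos²φ₂ / cos²φ₁ = 8.25  ⇒  cos φ₁ = cos 21.6° / √8.25 = 0.9298/2.872 = 0.3237.
φ₁ = arccos(0.3237) ≈ 71.1°.

71.1°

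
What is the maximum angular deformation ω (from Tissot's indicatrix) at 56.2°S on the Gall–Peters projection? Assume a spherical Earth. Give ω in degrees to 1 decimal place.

Gall–Peters is a cylindrical equal-area projection with standard parallels at ±45°. Cylindrical equal-area (φ₀ = 45°): h = cos φ / cos 45° along meridians, k = cos 45° / cos φ along parallels; h·k = 1.
At 56.2°: h = 0.7867, k = 1.271; principal scales a = 1.271, b = 0.7867.
sin(ω/2) = (a − b)/(a + b) = 0.4844/2.058 = 0.2354, so ω = 2 arcsin(0.2354) ≈ 27.2°.

27.2°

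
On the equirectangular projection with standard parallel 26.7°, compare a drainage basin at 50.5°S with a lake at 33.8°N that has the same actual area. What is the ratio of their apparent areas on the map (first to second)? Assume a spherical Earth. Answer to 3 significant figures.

With standard parallel φ₀ = 26.7°, the equirectangular projection gives x = Rλ cos φ₀, y = Rφ, so h = 1 and k = cos 26.7° / cos φ.
Areal scale at 50.5°: h·k = 1.000 × 1.404 = 1.404.
Areal scale at 33.8°: h·k = 1.000 × 1.075 = 1.075.
Ratio = 1.404/1.075 ≈ 1.31.

1.31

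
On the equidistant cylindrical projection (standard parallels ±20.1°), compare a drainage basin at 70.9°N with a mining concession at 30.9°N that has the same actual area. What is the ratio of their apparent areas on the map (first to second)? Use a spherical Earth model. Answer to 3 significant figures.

2.62

The equidistant cylindrical projection with φ₀ = 20.1° has h = 1 (meridians true) and k = cos φ₀ / cos φ along parallels.
Areal scale at 70.9°: h·k = 1.000 × 2.870 = 2.870.
Areal scale at 30.9°: h·k = 1.000 × 1.094 = 1.094.
Ratio = 2.870/1.094 ≈ 2.62.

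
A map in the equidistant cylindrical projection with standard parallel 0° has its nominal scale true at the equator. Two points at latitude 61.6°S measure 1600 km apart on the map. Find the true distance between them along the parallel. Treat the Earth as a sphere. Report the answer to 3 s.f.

761 km

Plate carrée maps x = Rλ, y = Rφ. The meridian scale is h = 1 and the parallel scale is k = 1/cos φ = sec φ.
Along the parallel at 61.6°, map distances are exaggerated by k = sec 61.6° = 2.103.
True distance = 1600 / 2.103 = 1600 × cos 61.6° ≈ 761 km.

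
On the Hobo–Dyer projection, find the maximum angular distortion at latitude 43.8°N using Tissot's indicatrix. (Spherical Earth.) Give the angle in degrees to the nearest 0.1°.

10.8°

The Hobo–Dyer projection is cylindrical equal-area with φ₀ = 37.5°. Cylindrical equal-area (φ₀ = 37.5°): h = cos φ / cos 37.5° along meridians, k = cos 37.5° / cos φ along parallels; h·k = 1.
At 43.8°: h = 0.9098, k = 1.099; principal scales a = 1.099, b = 0.9098.
sin(ω/2) = (a − b)/(a + b) = 0.1894/2.009 = 0.09429, so ω = 2 arcsin(0.09429) ≈ 10.8°.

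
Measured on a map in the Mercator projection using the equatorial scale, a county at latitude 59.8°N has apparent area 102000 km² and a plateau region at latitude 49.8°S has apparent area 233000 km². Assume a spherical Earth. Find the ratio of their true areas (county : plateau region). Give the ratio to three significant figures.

0.266

Since Mercator area scale is 1/cos²φ, the true area equals the apparent area multiplied by cos²φ.
True area of county: 102000 × cos²(59.8°) = 102000 × 0.2530 = 25810 km².
True area of plateau region: 233000 × cos²(49.8°) = 233000 × 0.4166 = 97070 km².
Ratio = 25810 / 97070 ≈ 0.266.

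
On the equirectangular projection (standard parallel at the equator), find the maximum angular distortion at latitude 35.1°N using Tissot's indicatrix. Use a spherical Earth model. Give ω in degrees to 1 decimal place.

For the equirectangular projection with φ₀ = 0 (plate carrée), h = 1 along meridians and k = sec φ along parallels.
At 35.1°: h = 1.000, k = 1.222; principal scales a = 1.222, b = 1.000.
sin(ω/2) = (a − b)/(a + b) = 0.2223/2.222 = 0.1000, so ω = 2 arcsin(0.1000) ≈ 11.5°.

11.5°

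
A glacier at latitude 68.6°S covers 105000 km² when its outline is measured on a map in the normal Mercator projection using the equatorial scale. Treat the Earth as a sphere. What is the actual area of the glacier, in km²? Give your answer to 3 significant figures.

Mercator is conformal, so the point scale is isotropic: h = k = sec φ = 1/cos φ.
Areal scale = k² = sec²φ = 1/cos²(68.6°) = 1/0.3649² = 7.511.
True area = apparent / (areal scale) = 105000 / 7.511 ≈ 14000 km².

14000 km²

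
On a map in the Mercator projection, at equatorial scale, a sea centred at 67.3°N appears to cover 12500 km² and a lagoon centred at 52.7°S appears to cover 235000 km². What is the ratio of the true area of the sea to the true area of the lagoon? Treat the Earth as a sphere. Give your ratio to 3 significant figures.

0.0216

Since Mercator area scale is 1/cos²φ, the true area equals the apparent area multiplied by cos²φ.
True area of sea: 12500 × cos²(67.3°) = 12500 × 0.1489 = 1862 km².
True area of lagoon: 235000 × cos²(52.7°) = 235000 × 0.3672 = 86300 km².
Ratio = 1862 / 86300 ≈ 0.0216.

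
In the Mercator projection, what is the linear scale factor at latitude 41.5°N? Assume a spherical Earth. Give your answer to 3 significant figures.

Mercator is conformal, so the point scale is isotropic: h = k = sec φ = 1/cos φ.
k = 1/cos 41.5° = 1/0.7490 = 1.335.

1.34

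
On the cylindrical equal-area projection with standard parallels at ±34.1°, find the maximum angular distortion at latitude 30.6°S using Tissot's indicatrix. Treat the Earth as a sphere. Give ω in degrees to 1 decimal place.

A cylindrical equal-area projection with standard parallel φ₀ has meridian scale h = cos φ / cos φ₀ and parallel scale k = cos φ₀ / cos φ (so areas are preserved, h·k = 1).
At 30.6°: h = 1.039, k = 0.9620; principal scales a = 1.039, b = 0.9620.
sin(ω/2) = (a − b)/(a + b) = 0.07744/2.001 = 0.03869, so ω = 2 arcsin(0.03869) ≈ 4.4°.

4.4°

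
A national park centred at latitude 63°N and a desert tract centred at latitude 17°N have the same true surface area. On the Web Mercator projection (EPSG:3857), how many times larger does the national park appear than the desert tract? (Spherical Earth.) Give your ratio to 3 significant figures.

4.44

On Mercator, area is exaggerated by sec²φ = 1/cos²φ.
At 63°: sec²(63°) = 1/0.4540² = 4.852.
At 17°: sec²(17°) = 1/0.9563² = 1.093.
Ratio = 4.852/1.093 = cos²(17°)/cos²(63°) ≈ 4.44.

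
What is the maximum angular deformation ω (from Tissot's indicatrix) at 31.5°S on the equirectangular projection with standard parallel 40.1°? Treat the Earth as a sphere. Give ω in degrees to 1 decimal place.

In the equirectangular projection with standard parallel φ₀ = 40.1° (x = Rλ cos φ₀, y = Rφ), meridians are true-scale (h = 1) and the parallel scale is k = cos φ₀ / cos φ.
At 31.5°: h = 1.000, k = 0.8971; principal scales a = 1.000, b = 0.8971.
sin(ω/2) = (a − b)/(a + b) = 0.1029/1.897 = 0.05423, so ω = 2 arcsin(0.05423) ≈ 6.2°.

6.2°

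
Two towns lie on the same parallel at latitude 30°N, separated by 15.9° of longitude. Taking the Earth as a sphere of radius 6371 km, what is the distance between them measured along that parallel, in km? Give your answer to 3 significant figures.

Arc length along a parallel = R cos φ · Δλ (with Δλ in radians).
= 6371 × cos 30° × (15.9° × π/180) = 6371 × 0.8660 × 0.2775 ≈ 1530 km.

1530 km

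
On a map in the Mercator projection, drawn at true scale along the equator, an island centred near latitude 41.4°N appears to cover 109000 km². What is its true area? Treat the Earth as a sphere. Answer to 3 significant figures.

61300 km²

Mercator is conformal, so the point scale is isotropic: h = k = sec φ = 1/cos φ.
Areal scale = k² = sec²φ = 1/cos²(41.4°) = 1/0.7501² = 1.777.
True area = apparent / (areal scale) = 109000 / 1.777 ≈ 61300 km².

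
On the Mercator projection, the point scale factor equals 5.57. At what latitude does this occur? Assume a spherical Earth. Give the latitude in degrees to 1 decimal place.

Mercator scale is k = sec φ = 1/cos φ.
1/cos φ = 5.57  ⇒  cos φ = 0.1795  ⇒  φ = arccos(0.1795) ≈ 79.7°.

79.7°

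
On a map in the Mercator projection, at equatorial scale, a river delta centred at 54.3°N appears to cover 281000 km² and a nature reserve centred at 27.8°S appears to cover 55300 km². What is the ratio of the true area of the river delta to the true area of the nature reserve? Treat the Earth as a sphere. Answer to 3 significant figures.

Since Mercator area scale is 1/cos²φ, the true area equals the apparent area multiplied by cos²φ.
True area of river delta: 281000 × cos²(54.3°) = 281000 × 0.3405 = 95690 km².
True area of nature reserve: 55300 × cos²(27.8°) = 55300 × 0.7825 = 43270 km².
Ratio = 95690 / 43270 ≈ 2.21.

2.21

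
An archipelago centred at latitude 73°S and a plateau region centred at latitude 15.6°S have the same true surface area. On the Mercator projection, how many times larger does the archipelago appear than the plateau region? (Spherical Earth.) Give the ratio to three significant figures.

Mercator is conformal with k = sec φ, so areal scale = k² = sec²φ.
At 73°: sec²(73°) = 1/0.2924² = 11.70.
At 15.6°: sec²(15.6°) = 1/0.9632² = 1.078.
Ratio = 11.70/1.078 = cos²(15.6°)/cos²(73°) ≈ 10.9.

10.9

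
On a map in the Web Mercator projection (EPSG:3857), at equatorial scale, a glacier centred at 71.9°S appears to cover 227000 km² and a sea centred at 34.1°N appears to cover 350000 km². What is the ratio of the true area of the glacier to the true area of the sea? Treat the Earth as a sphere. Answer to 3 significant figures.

0.0913

Since Mercator area scale is 1/cos²φ, the true area equals the apparent area multiplied by cos²φ.
True area of glacier: 227000 × cos²(71.9°) = 227000 × 0.09652 = 21910 km².
True area of sea: 350000 × cos²(34.1°) = 350000 × 0.6857 = 240000 km².
Ratio = 21910 / 240000 ≈ 0.0913.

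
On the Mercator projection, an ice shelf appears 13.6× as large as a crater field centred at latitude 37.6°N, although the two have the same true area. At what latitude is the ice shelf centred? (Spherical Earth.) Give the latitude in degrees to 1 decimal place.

77.6°

Mercator areal scale is sec²φ, so apparent-area ratio = sec²φ₁ / sec²φ₂ = cos²φ₂ / cos²φ₁.
cos²φ₂ / cos²φ₁ = 13.6  ⇒  cos φ₁ = cos 37.6° / √13.6 = 0.7923/3.688 = 0.2148.
φ₁ = arccos(0.2148) ≈ 77.6°.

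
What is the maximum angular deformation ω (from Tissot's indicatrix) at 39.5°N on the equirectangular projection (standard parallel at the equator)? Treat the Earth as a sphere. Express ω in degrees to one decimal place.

14.8°

For the equirectangular projection with φ₀ = 0 (plate carrée), h = 1 along meridians and k = sec φ along parallels.
At 39.5°: h = 1.000, k = 1.296; principal scales a = 1.296, b = 1.000.
sin(ω/2) = (a − b)/(a + b) = 0.2960/2.296 = 0.1289, so ω = 2 arcsin(0.1289) ≈ 14.8°.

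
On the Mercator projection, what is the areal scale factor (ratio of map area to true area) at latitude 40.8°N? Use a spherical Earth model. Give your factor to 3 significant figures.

For Mercator, h = k = sec φ (a conformal cylindrical projection has a single point scale, 1/cos φ).
Areal scale = k² = sec²φ = 1/cos²(40.8°) = 1/0.7570² = 1.745.

1.75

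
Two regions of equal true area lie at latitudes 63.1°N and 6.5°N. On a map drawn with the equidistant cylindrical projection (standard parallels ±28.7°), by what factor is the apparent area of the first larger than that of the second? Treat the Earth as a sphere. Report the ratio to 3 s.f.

2.20

In the equirectangular projection with standard parallel φ₀ = 28.7° (x = Rλ cos φ₀, y = Rφ), meridians are true-scale (h = 1) and the parallel scale is k = cos φ₀ / cos φ.
Areal scale at 63.1°: h·k = 1.000 × 1.939 = 1.939.
Areal scale at 6.5°: h·k = 1.000 × 0.8828 = 0.8828.
Ratio = 1.939/0.8828 ≈ 2.20.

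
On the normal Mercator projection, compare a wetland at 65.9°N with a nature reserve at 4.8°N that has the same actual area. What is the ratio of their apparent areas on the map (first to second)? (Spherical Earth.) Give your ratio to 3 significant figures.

5.96

On Mercator, area is exaggerated by sec²φ = 1/cos²φ.
At 65.9°: sec²(65.9°) = 1/0.4083² = 5.998.
At 4.8°: sec²(4.8°) = 1/0.9965² = 1.007.
Ratio = 5.998/1.007 = cos²(4.8°)/cos²(65.9°) ≈ 5.96.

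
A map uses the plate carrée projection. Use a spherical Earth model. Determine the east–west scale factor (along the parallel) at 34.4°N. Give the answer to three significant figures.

1.21

In the plate carrée (x = Rλ, y = Rφ), meridians are true-scale (h = 1) and parallels are stretched by k = sec φ.
k = 1/cos 34.4° = 1/0.8251 = 1.212.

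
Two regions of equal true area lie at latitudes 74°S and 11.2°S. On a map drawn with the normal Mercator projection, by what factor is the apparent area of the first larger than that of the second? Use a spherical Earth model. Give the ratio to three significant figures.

12.7

Mercator areal scale is sec²φ.
At 74°: sec²(74°) = 1/0.2756² = 13.16.
At 11.2°: sec²(11.2°) = 1/0.9810² = 1.039.
Ratio = 13.16/1.039 = cos²(11.2°)/cos²(74°) ≈ 12.7.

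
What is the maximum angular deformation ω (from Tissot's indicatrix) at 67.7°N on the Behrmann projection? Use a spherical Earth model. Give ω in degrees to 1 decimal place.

The Behrmann projection is cylindrical equal-area with φ₀ = 30°. For cylindrical equal-area with standard parallel φ₀, h = cos φ / cos φ₀ and k = cos φ₀ / cos φ, so h·k = 1.
At 67.7°: h = 0.4382, k = 2.282; principal scales a = 2.282, b = 0.4382.
sin(ω/2) = (a − b)/(a + b) = 1.844/2.720 = 0.6779, so ω = 2 arcsin(0.6779) ≈ 85.4°.

85.4°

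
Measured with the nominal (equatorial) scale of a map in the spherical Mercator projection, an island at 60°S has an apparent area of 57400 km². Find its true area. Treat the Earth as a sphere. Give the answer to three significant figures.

Mercator is conformal, so the point scale is isotropic: h = k = sec φ = 1/cos φ.
Areal scale = k² = sec²φ = 1/cos²(60°) = 1/0.5000² = 4.000.
True area = apparent / (areal scale) = 57400 / 4.000 ≈ 14400 km².

14400 km²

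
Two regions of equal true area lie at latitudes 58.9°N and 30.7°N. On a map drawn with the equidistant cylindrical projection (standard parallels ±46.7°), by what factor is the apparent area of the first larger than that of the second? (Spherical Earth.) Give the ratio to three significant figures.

1.66

In the equirectangular projection with standard parallel φ₀ = 46.7° (x = Rλ cos φ₀, y = Rφ), meridians are true-scale (h = 1) and the parallel scale is k = cos φ₀ / cos φ.
Areal scale at 58.9°: h·k = 1.000 × 1.328 = 1.328.
Areal scale at 30.7°: h·k = 1.000 × 0.7976 = 0.7976.
Ratio = 1.328/0.7976 ≈ 1.66.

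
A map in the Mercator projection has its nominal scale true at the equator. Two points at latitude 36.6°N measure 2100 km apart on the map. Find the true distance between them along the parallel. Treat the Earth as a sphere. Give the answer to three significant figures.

For Mercator, h = k = sec φ (a conformal cylindrical projection has a single point scale, 1/cos φ).
Along the parallel at 36.6°, map distances are exaggerated by k = sec 36.6° = 1.246.
True distance = 2100 / 1.246 = 2100 × cos 36.6° ≈ 1690 km.

1690 km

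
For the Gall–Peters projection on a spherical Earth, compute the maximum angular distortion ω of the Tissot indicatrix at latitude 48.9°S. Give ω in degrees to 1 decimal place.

8.3°

The Gall–Peters projection is cylindrical equal-area with φ₀ = 45°. For cylindrical equal-area with standard parallel φ₀, h = cos φ / cos φ₀ and k = cos φ₀ / cos φ, so h·k = 1.
At 48.9°: h = 0.9297, k = 1.076; principal scales a = 1.076, b = 0.9297.
sin(ω/2) = (a − b)/(a + b) = 0.1460/2.005 = 0.07280, so ω = 2 arcsin(0.07280) ≈ 8.3°.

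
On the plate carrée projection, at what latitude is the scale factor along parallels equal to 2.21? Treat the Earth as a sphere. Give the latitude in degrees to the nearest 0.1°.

Plate carrée: h = 1, k = sec φ along parallels.
sec φ = 2.21  ⇒  cos φ = 0.4525  ⇒  φ ≈ 63.1°.

63.1°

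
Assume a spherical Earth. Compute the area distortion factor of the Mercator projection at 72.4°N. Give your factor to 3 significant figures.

10.9

The Mercator projection is conformal; its linear scale factor is the same in every direction and equals sec φ = 1/cos φ.
Areal scale = k² = sec²φ = 1/cos²(72.4°) = 1/0.3024² = 10.94.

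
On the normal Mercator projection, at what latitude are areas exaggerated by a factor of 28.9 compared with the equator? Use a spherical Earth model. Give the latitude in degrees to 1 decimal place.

Mercator areal scale is sec²φ.
sec²φ = 28.9  ⇒  cos²φ = 0.03460  ⇒  cos φ = 0.1860.
φ = arccos(0.1860) ≈ 79.3°.

79.3°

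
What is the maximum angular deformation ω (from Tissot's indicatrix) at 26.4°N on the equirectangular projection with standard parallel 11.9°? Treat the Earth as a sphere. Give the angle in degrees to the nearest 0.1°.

5.1°

The equidistant cylindrical projection with φ₀ = 11.9° has h = 1 (meridians true) and k = cos φ₀ / cos φ along parallels.
At 26.4°: h = 1.000, k = 1.092; principal scales a = 1.092, b = 1.000.
sin(ω/2) = (a − b)/(a + b) = 0.09244/2.092 = 0.04418, so ω = 2 arcsin(0.04418) ≈ 5.1°.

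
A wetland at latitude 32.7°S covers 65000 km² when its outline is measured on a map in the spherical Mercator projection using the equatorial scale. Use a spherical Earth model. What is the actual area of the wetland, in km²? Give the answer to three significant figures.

46000 km²

The Mercator projection is conformal; its linear scale factor is the same in every direction and equals sec φ = 1/cos φ.
Areal scale = k² = sec²φ = 1/cos²(32.7°) = 1/0.8415² = 1.412.
True area = apparent / (areal scale) = 65000 / 1.412 ≈ 46000 km².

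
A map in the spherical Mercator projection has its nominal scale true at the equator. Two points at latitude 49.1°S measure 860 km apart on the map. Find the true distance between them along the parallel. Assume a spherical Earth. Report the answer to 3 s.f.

563 km

Mercator is conformal, so the point scale is isotropic: h = k = sec φ = 1/cos φ.
Along the parallel at 49.1°, map distances are exaggerated by k = sec 49.1° = 1.527.
True distance = 860 / 1.527 = 860 × cos 49.1° ≈ 563 km.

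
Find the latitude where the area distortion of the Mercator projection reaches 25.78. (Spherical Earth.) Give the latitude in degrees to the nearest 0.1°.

78.6°

Mercator areal scale is sec²φ.
sec²φ = 25.78  ⇒  cos²φ = 0.03879  ⇒  cos φ = 0.1970.
φ = arccos(0.1970) ≈ 78.6°.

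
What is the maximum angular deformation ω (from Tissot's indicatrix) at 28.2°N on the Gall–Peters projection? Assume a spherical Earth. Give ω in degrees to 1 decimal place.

25.0°

The Gall–Peters projection is cylindrical equal-area with φ₀ = 45°. For cylindrical equal-area with standard parallel φ₀, h = cos φ / cos φ₀ and k = cos φ₀ / cos φ, so h·k = 1.
At 28.2°: h = 1.246, k = 0.8023; principal scales a = 1.246, b = 0.8023.
sin(ω/2) = (a − b)/(a + b) = 0.4440/2.049 = 0.2167, so ω = 2 arcsin(0.2167) ≈ 25.0°.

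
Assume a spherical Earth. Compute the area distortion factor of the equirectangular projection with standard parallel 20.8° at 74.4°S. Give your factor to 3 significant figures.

3.48

With standard parallel φ₀ = 20.8°, the equirectangular projection gives x = Rλ cos φ₀, y = Rφ, so h = 1 and k = cos 20.8° / cos φ.
Areal scale = h·k = 1 × cos φ₀ / cos φ; at 74.4°, h = 1.000, k = 3.476, so h·k = 3.476.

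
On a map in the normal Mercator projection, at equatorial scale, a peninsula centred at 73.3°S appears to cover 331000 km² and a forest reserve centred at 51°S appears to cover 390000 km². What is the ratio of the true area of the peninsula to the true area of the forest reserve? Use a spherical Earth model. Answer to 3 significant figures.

0.177

Since Mercator area scale is 1/cos²φ, the true area equals the apparent area multiplied by cos²φ.
True area of peninsula: 331000 × cos²(73.3°) = 331000 × 0.08258 = 27330 km².
True area of forest reserve: 390000 × cos²(51°) = 390000 × 0.3960 = 154500 km².
Ratio = 27330 / 154500 ≈ 0.177.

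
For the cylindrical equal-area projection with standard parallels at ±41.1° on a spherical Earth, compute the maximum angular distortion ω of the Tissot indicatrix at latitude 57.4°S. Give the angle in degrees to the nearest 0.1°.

37.7°

Cylindrical equal-area (φ₀ = 41.1°): h = cos φ / cos 41.1° along meridians, k = cos 41.1° / cos φ along parallels; h·k = 1.
At 57.4°: h = 0.7150, k = 1.399; principal scales a = 1.399, b = 0.7150.
sin(ω/2) = (a − b)/(a + b) = 0.6837/2.114 = 0.3235, so ω = 2 arcsin(0.3235) ≈ 37.7°.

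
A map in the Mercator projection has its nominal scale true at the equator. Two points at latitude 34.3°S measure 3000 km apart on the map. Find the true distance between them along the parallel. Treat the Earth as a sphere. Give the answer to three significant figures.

Mercator is conformal, so the point scale is isotropic: h = k = sec φ = 1/cos φ.
Along the parallel at 34.3°, map distances are exaggerated by k = sec 34.3° = 1.211.
True distance = 3000 / 1.211 = 3000 × cos 34.3° ≈ 2480 km.

2480 km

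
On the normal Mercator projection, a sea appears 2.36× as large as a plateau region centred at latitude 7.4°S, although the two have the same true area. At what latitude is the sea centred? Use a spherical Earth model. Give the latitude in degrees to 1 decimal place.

For equal true areas on Mercator, apparent areas scale as sec²φ, so the ratio is cos²φ₂ / cos²φ₁.
cos²φ₂ / cos²φ₁ = 2.36  ⇒  cos φ₁ = cos 7.4° / √2.36 = 0.9917/1.536 = 0.6455.
φ₁ = arccos(0.6455) ≈ 49.8°.

49.8°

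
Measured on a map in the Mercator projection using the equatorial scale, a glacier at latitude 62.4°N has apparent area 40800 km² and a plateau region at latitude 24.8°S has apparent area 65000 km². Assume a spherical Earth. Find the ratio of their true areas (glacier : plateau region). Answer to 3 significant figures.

Mercator's areal exaggeration is sec²φ; hence true area = (apparent area) · cos²φ.
True area of glacier: 40800 × cos²(62.4°) = 40800 × 0.2146 = 8757 km².
True area of plateau region: 65000 × cos²(24.8°) = 65000 × 0.8241 = 53560 km².
Ratio = 8757 / 53560 ≈ 0.163.

0.163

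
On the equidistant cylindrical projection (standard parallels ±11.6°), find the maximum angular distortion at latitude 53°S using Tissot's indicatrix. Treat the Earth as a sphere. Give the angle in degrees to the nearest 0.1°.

The equidistant cylindrical projection with φ₀ = 11.6° has h = 1 (meridians true) and k = cos φ₀ / cos φ along parallels.
At 53°: h = 1.000, k = 1.628; principal scales a = 1.628, b = 1.000.
sin(ω/2) = (a − b)/(a + b) = 0.6277/2.628 = 0.2389, so ω = 2 arcsin(0.2389) ≈ 27.6°.

27.6°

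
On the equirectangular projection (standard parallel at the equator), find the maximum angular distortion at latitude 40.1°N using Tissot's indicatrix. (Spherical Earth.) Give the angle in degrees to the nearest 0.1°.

In the plate carrée (x = Rλ, y = Rφ), meridians are true-scale (h = 1) and parallels are stretched by k = sec φ.
At 40.1°: h = 1.000, k = 1.307; principal scales a = 1.307, b = 1.000.
sin(ω/2) = (a − b)/(a + b) = 0.3073/2.307 = 0.1332, so ω = 2 arcsin(0.1332) ≈ 15.3°.

15.3°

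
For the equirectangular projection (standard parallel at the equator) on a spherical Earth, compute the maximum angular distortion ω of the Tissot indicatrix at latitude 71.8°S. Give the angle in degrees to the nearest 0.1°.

63.2°

In the plate carrée (x = Rλ, y = Rφ), meridians are true-scale (h = 1) and parallels are stretched by k = sec φ.
At 71.8°: h = 1.000, k = 3.202; principal scales a = 3.202, b = 1.000.
sin(ω/2) = (a − b)/(a + b) = 2.202/4.202 = 0.5240, so ω = 2 arcsin(0.5240) ≈ 63.2°.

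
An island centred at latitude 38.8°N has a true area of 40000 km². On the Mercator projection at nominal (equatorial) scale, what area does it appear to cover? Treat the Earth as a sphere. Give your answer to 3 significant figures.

65900 km²

Mercator is conformal, so the point scale is isotropic: h = k = sec φ = 1/cos φ.
Areal scale = k² = sec²φ = 1/cos²(38.8°) = 1/0.7793² = 1.646.
Apparent area = 40000 × 1.646 ≈ 65900 km².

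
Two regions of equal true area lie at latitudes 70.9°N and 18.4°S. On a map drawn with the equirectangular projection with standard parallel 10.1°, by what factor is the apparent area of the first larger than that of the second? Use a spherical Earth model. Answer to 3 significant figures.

2.90

With standard parallel φ₀ = 10.1°, the equirectangular projection gives x = Rλ cos φ₀, y = Rφ, so h = 1 and k = cos 10.1° / cos φ.
Areal scale at 70.9°: h·k = 1.000 × 3.009 = 3.009.
Areal scale at 18.4°: h·k = 1.000 × 1.038 = 1.038.
Ratio = 3.009/1.038 ≈ 2.90.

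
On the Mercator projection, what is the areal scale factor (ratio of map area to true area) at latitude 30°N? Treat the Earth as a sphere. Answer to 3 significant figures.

1.33

For Mercator, h = k = sec φ (a conformal cylindrical projection has a single point scale, 1/cos φ).
Areal scale = k² = sec²φ = 1/cos²(30°) = 1/0.8660² = 1.333.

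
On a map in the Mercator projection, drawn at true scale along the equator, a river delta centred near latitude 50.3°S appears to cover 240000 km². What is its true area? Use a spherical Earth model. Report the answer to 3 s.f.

Mercator is conformal, so the point scale is isotropic: h = k = sec φ = 1/cos φ.
Areal scale = k² = sec²φ = 1/cos²(50.3°) = 1/0.6388² = 2.451.
True area = apparent / (areal scale) = 240000 / 2.451 ≈ 97900 km².

97900 km²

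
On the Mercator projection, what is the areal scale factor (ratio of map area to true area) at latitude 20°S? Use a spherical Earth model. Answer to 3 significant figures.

1.13

The Mercator projection is conformal; its linear scale factor is the same in every direction and equals sec φ = 1/cos φ.
Areal scale = k² = sec²φ = 1/cos²(20°) = 1/0.9397² = 1.132.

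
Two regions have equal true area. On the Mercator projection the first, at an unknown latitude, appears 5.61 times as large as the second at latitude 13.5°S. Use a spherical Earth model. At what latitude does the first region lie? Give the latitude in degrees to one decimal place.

On Mercator, (apparent₁)/(apparent₂) = sec²φ₁ / sec²φ₂ when true areas are equal.
cos²φ₂ / cos²φ₁ = 5.61  ⇒  cos φ₁ = cos 13.5° / √5.61 = 0.9724/2.369 = 0.4105.
φ₁ = arccos(0.4105) ≈ 65.8°.

65.8°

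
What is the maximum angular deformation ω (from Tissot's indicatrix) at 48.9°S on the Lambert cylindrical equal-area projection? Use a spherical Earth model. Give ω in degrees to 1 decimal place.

46.7°

The Lambert cylindrical equal-area projection is the cylindrical equal-area projection with its standard parallel at the equator (φ₀ = 0). Cylindrical equal-area (φ₀ = 0°): h = cos φ / cos 0° along meridians, k = cos 0° / cos φ along parallels; h·k = 1.
At 48.9°: h = 0.6574, k = 1.521; principal scales a = 1.521, b = 0.6574.
sin(ω/2) = (a − b)/(a + b) = 0.8638/2.179 = 0.3965, so ω = 2 arcsin(0.3965) ≈ 46.7°.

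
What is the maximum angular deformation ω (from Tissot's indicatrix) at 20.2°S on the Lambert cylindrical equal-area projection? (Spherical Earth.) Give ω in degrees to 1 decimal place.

The Lambert cylindrical equal-area projection is the cylindrical equal-area projection with its standard parallel at the equator (φ₀ = 0). Cylindrical equal-area (φ₀ = 0°): h = cos φ / cos 0° along meridians, k = cos 0° / cos φ along parallels; h·k = 1.
At 20.2°: h = 0.9385, k = 1.066; principal scales a = 1.066, b = 0.9385.
sin(ω/2) = (a − b)/(a + b) = 0.1270/2.004 = 0.06339, so ω = 2 arcsin(0.06339) ≈ 7.3°.

7.3°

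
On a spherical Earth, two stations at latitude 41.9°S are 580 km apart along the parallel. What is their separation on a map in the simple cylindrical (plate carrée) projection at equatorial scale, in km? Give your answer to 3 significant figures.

779 km

For the equirectangular projection with φ₀ = 0 (plate carrée), h = 1 along meridians and k = sec φ along parallels.
Along the parallel, k = sec 41.9° = 1/0.7443 = 1.344.
Map distance = 580 × 1.344 ≈ 779 km.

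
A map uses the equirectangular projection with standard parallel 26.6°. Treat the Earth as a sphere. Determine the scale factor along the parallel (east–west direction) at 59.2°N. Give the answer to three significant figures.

1.75

With standard parallel φ₀ = 26.6°, the equirectangular projection gives x = Rλ cos φ₀, y = Rφ, so h = 1 and k = cos 26.6° / cos φ.
k = cos 26.6° / cos 59.2° = 0.8942/0.5120 = 1.746.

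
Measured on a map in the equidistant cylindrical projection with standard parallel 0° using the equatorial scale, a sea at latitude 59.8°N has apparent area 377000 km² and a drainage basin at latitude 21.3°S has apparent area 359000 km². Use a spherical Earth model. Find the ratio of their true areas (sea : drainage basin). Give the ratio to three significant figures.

0.567

On the plate carrée, areal scale = h·k = 1 × sec φ, so true area = apparent × cos φ.
True area of sea: 377000 × cos(59.8°) = 377000 × 0.5030 = 189600 km².
True area of drainage basin: 359000 × cos(21.3°) = 359000 × 0.9317 = 334500 km².
Ratio = 189600 / 334500 ≈ 0.567.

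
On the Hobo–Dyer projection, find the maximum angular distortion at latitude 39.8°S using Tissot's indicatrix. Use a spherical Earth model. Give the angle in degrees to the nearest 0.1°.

3.7°

Hobo–Dyer is a cylindrical equal-area projection with standard parallels at ±37.5°. A cylindrical equal-area projection with standard parallel φ₀ has meridian scale h = cos φ / cos φ₀ and parallel scale k = cos φ₀ / cos φ (so areas are preserved, h·k = 1).
At 39.8°: h = 0.9684, k = 1.033; principal scales a = 1.033, b = 0.9684.
sin(ω/2) = (a − b)/(a + b) = 0.06423/2.001 = 0.03210, so ω = 2 arcsin(0.03210) ≈ 3.7°.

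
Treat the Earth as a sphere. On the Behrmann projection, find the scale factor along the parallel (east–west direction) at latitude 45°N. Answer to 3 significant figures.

Behrmann is a cylindrical equal-area projection with standard parallels at ±30°. A cylindrical equal-area projection with standard parallel φ₀ has meridian scale h = cos φ / cos φ₀ and parallel scale k = cos φ₀ / cos φ (so areas are preserved, h·k = 1).
k = cos 30° / cos 45° = 0.8660/0.7071 = 1.225.

1.22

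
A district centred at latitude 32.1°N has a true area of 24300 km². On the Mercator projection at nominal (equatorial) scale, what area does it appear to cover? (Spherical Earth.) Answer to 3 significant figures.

33900 km²

The Mercator projection is conformal; its linear scale factor is the same in every direction and equals sec φ = 1/cos φ.
Areal scale = k² = sec²φ = 1/cos²(32.1°) = 1/0.8471² = 1.394.
Apparent area = 24300 × 1.394 ≈ 33900 km².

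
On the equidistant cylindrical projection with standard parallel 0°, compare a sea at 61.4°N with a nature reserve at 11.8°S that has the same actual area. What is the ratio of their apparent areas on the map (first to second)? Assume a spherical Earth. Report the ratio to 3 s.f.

For the equirectangular projection with φ₀ = 0 (plate carrée), h = 1 along meridians and k = sec φ along parallels.
Areal scale at 61.4°: h·k = 1.000 × 2.089 = 2.089.
Areal scale at 11.8°: h·k = 1.000 × 1.022 = 1.022.
Ratio = 2.089/1.022 ≈ 2.04.

2.04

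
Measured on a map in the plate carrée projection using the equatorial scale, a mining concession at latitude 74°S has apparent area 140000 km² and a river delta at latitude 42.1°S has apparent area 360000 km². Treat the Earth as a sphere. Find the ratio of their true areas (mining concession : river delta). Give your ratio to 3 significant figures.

On the plate carrée, areal scale = h·k = 1 × sec φ, so true area = apparent × cos φ.
True area of mining concession: 140000 × cos(74°) = 140000 × 0.2756 = 38590 km².
True area of river delta: 360000 × cos(42.1°) = 360000 × 0.7420 = 267100 km².
Ratio = 38590 / 267100 ≈ 0.144.

0.144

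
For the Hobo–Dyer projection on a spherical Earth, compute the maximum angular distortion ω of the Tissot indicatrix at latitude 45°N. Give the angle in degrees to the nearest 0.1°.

Hobo–Dyer is a cylindrical equal-area projection with standard parallels at ±37.5°. Cylindrical equal-area (φ₀ = 37.5°): h = cos φ / cos 37.5° along meridians, k = cos 37.5° / cos φ along parallels; h·k = 1.
At 45°: h = 0.8913, k = 1.122; principal scales a = 1.122, b = 0.8913.
sin(ω/2) = (a − b)/(a + b) = 0.2307/2.013 = 0.1146, so ω = 2 arcsin(0.1146) ≈ 13.2°.

13.2°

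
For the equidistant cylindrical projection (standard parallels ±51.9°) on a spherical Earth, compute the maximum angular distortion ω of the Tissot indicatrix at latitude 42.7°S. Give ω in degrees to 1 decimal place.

10.0°

The equidistant cylindrical projection with φ₀ = 51.9° has h = 1 (meridians true) and k = cos φ₀ / cos φ along parallels.
At 42.7°: h = 1.000, k = 0.8396; principal scales a = 1.000, b = 0.8396.
sin(ω/2) = (a − b)/(a + b) = 0.1604/1.840 = 0.08719, so ω = 2 arcsin(0.08719) ≈ 10.0°.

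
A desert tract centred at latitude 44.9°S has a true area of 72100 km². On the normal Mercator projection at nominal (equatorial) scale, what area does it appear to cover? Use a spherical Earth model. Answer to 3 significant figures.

144000 km²

Mercator is conformal, so the point scale is isotropic: h = k = sec φ = 1/cos φ.
Areal scale = k² = sec²φ = 1/cos²(44.9°) = 1/0.7083² = 1.993.
Apparent area = 72100 × 1.993 ≈ 144000 km².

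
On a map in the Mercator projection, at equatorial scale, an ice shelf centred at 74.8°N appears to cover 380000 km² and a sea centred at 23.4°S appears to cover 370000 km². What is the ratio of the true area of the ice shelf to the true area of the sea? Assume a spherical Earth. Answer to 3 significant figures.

Mercator's areal exaggeration is sec²φ; hence true area = (apparent area) · cos²φ.
True area of ice shelf: 380000 × cos²(74.8°) = 380000 × 0.06874 = 26120 km².
True area of sea: 370000 × cos²(23.4°) = 370000 × 0.8423 = 311600 km².
Ratio = 26120 / 311600 ≈ 0.0838.

0.0838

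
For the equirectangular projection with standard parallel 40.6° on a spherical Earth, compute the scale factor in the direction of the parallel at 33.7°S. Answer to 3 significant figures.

0.913

The equidistant cylindrical projection with φ₀ = 40.6° has h = 1 (meridians true) and k = cos φ₀ / cos φ along parallels.
k = cos 40.6° / cos 33.7° = 0.7593/0.8320 = 0.9126.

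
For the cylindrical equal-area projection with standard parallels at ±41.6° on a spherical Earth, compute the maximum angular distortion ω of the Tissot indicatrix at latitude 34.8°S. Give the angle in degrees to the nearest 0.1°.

10.7°

For cylindrical equal-area with standard parallel φ₀, h = cos φ / cos φ₀ and k = cos φ₀ / cos φ, so h·k = 1.
At 34.8°: h = 1.098, k = 0.9107; principal scales a = 1.098, b = 0.9107.
sin(ω/2) = (a − b)/(a + b) = 0.1874/2.009 = 0.09330, so ω = 2 arcsin(0.09330) ≈ 10.7°.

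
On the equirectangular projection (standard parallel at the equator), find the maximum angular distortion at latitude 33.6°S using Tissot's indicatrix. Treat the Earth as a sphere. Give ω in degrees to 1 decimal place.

10.5°

Plate carrée maps x = Rλ, y = Rφ. The meridian scale is h = 1 and the parallel scale is k = 1/cos φ = sec φ.
At 33.6°: h = 1.000, k = 1.201; principal scales a = 1.201, b = 1.000.
sin(ω/2) = (a − b)/(a + b) = 0.2006/2.201 = 0.09115, so ω = 2 arcsin(0.09115) ≈ 10.5°.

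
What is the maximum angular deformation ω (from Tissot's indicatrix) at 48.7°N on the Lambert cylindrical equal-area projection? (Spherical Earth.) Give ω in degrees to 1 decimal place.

46.3°

The Lambert cylindrical equal-area projection is the cylindrical equal-area projection with its standard parallel at the equator (φ₀ = 0). Cylindrical equal-area (φ₀ = 0°): h = cos φ / cos 0° along meridians, k = cos 0° / cos φ along parallels; h·k = 1.
At 48.7°: h = 0.6600, k = 1.515; principal scales a = 1.515, b = 0.6600.
sin(ω/2) = (a − b)/(a + b) = 0.8551/2.175 = 0.3931, so ω = 2 arcsin(0.3931) ≈ 46.3°.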